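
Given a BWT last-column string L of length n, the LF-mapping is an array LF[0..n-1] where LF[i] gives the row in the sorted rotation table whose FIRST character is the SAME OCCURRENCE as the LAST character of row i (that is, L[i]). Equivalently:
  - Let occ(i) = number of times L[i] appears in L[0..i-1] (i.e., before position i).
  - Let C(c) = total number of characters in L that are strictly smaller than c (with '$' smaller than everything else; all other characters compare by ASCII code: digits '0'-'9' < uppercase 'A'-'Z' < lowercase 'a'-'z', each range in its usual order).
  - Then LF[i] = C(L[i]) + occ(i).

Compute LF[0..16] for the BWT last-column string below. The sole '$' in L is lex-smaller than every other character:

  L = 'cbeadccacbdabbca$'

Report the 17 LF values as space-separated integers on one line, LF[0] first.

Char counts: '$':1, 'a':4, 'b':4, 'c':5, 'd':2, 'e':1
C (first-col start): C('$')=0, C('a')=1, C('b')=5, C('c')=9, C('d')=14, C('e')=16
L[0]='c': occ=0, LF[0]=C('c')+0=9+0=9
L[1]='b': occ=0, LF[1]=C('b')+0=5+0=5
L[2]='e': occ=0, LF[2]=C('e')+0=16+0=16
L[3]='a': occ=0, LF[3]=C('a')+0=1+0=1
L[4]='d': occ=0, LF[4]=C('d')+0=14+0=14
L[5]='c': occ=1, LF[5]=C('c')+1=9+1=10
L[6]='c': occ=2, LF[6]=C('c')+2=9+2=11
L[7]='a': occ=1, LF[7]=C('a')+1=1+1=2
L[8]='c': occ=3, LF[8]=C('c')+3=9+3=12
L[9]='b': occ=1, LF[9]=C('b')+1=5+1=6
L[10]='d': occ=1, LF[10]=C('d')+1=14+1=15
L[11]='a': occ=2, LF[11]=C('a')+2=1+2=3
L[12]='b': occ=2, LF[12]=C('b')+2=5+2=7
L[13]='b': occ=3, LF[13]=C('b')+3=5+3=8
L[14]='c': occ=4, LF[14]=C('c')+4=9+4=13
L[15]='a': occ=3, LF[15]=C('a')+3=1+3=4
L[16]='$': occ=0, LF[16]=C('$')+0=0+0=0

Answer: 9 5 16 1 14 10 11 2 12 6 15 3 7 8 13 4 0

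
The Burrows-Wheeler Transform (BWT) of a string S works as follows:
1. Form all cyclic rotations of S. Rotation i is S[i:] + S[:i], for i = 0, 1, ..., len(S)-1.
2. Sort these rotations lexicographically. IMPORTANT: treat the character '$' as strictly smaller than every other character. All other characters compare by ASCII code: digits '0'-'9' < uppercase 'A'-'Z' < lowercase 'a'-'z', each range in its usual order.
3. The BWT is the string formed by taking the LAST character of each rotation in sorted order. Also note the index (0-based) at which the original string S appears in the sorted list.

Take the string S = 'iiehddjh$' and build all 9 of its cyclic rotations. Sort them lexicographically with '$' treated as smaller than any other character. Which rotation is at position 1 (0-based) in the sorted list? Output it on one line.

All 9 rotations (rotation i = S[i:]+S[:i]):
  rot[0] = iiehddjh$
  rot[1] = iehddjh$i
  rot[2] = ehddjh$ii
  rot[3] = hddjh$iie
  rot[4] = ddjh$iieh
  rot[5] = djh$iiehd
  rot[6] = jh$iiehdd
  rot[7] = h$iiehddj
  rot[8] = $iiehddjh
Sorted (with $ < everything):
  sorted[0] = $iiehddjh
  sorted[1] = ddjh$iieh
  sorted[2] = djh$iiehd
  sorted[3] = ehddjh$ii
  sorted[4] = h$iiehddj
  sorted[5] = hddjh$iie
  sorted[6] = iehddjh$i
  sorted[7] = iiehddjh$
  sorted[8] = jh$iiehdd
sorted[1] = ddjh$iieh

Answer: ddjh$iieh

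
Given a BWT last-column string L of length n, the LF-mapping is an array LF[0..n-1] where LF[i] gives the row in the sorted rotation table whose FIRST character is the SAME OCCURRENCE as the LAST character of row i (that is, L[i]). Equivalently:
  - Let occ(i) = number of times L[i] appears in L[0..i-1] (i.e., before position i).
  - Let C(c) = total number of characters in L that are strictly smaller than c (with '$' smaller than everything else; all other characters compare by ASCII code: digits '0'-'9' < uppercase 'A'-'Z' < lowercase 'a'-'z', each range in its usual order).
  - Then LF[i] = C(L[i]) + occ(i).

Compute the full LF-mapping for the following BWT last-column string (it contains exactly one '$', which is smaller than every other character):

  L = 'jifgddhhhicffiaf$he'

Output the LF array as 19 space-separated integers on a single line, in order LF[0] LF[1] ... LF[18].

Char counts: '$':1, 'a':1, 'c':1, 'd':2, 'e':1, 'f':4, 'g':1, 'h':4, 'i':3, 'j':1
C (first-col start): C('$')=0, C('a')=1, C('c')=2, C('d')=3, C('e')=5, C('f')=6, C('g')=10, C('h')=11, C('i')=15, C('j')=18
L[0]='j': occ=0, LF[0]=C('j')+0=18+0=18
L[1]='i': occ=0, LF[1]=C('i')+0=15+0=15
L[2]='f': occ=0, LF[2]=C('f')+0=6+0=6
L[3]='g': occ=0, LF[3]=C('g')+0=10+0=10
L[4]='d': occ=0, LF[4]=C('d')+0=3+0=3
L[5]='d': occ=1, LF[5]=C('d')+1=3+1=4
L[6]='h': occ=0, LF[6]=C('h')+0=11+0=11
L[7]='h': occ=1, LF[7]=C('h')+1=11+1=12
L[8]='h': occ=2, LF[8]=C('h')+2=11+2=13
L[9]='i': occ=1, LF[9]=C('i')+1=15+1=16
L[10]='c': occ=0, LF[10]=C('c')+0=2+0=2
L[11]='f': occ=1, LF[11]=C('f')+1=6+1=7
L[12]='f': occ=2, LF[12]=C('f')+2=6+2=8
L[13]='i': occ=2, LF[13]=C('i')+2=15+2=17
L[14]='a': occ=0, LF[14]=C('a')+0=1+0=1
L[15]='f': occ=3, LF[15]=C('f')+3=6+3=9
L[16]='$': occ=0, LF[16]=C('$')+0=0+0=0
L[17]='h': occ=3, LF[17]=C('h')+3=11+3=14
L[18]='e': occ=0, LF[18]=C('e')+0=5+0=5

Answer: 18 15 6 10 3 4 11 12 13 16 2 7 8 17 1 9 0 14 5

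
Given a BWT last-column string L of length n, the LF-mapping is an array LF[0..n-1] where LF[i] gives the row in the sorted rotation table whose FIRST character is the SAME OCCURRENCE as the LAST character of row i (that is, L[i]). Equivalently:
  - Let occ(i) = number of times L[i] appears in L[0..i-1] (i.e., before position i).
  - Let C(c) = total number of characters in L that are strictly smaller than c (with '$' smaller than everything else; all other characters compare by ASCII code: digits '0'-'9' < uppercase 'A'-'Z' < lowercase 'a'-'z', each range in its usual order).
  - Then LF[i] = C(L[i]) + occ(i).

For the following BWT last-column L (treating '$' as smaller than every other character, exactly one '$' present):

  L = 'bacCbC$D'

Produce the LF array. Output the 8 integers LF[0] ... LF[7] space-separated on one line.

Char counts: '$':1, 'C':2, 'D':1, 'a':1, 'b':2, 'c':1
C (first-col start): C('$')=0, C('C')=1, C('D')=3, C('a')=4, C('b')=5, C('c')=7
L[0]='b': occ=0, LF[0]=C('b')+0=5+0=5
L[1]='a': occ=0, LF[1]=C('a')+0=4+0=4
L[2]='c': occ=0, LF[2]=C('c')+0=7+0=7
L[3]='C': occ=0, LF[3]=C('C')+0=1+0=1
L[4]='b': occ=1, LF[4]=C('b')+1=5+1=6
L[5]='C': occ=1, LF[5]=C('C')+1=1+1=2
L[6]='$': occ=0, LF[6]=C('$')+0=0+0=0
L[7]='D': occ=0, LF[7]=C('D')+0=3+0=3

Answer: 5 4 7 1 6 2 0 3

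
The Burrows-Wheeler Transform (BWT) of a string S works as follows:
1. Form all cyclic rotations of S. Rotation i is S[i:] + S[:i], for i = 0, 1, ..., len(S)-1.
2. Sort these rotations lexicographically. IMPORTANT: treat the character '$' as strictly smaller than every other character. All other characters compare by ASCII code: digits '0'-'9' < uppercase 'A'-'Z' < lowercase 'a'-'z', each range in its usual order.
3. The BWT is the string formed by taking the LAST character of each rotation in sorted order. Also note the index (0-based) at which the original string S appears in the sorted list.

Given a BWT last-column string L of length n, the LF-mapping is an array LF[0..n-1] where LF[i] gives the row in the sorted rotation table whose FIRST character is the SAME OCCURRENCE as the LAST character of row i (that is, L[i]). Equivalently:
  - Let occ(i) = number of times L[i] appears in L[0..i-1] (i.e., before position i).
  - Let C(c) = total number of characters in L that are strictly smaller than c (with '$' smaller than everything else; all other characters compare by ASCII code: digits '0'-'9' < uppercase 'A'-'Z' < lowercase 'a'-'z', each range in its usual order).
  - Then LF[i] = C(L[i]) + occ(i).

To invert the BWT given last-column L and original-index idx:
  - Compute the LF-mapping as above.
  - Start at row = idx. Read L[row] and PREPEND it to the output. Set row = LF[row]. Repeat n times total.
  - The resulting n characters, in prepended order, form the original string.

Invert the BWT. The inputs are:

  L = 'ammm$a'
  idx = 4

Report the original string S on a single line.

LF mapping: 1 3 4 5 0 2
Walk LF starting at row 4, prepending L[row]:
  step 1: row=4, L[4]='$', prepend. Next row=LF[4]=0
  step 2: row=0, L[0]='a', prepend. Next row=LF[0]=1
  step 3: row=1, L[1]='m', prepend. Next row=LF[1]=3
  step 4: row=3, L[3]='m', prepend. Next row=LF[3]=5
  step 5: row=5, L[5]='a', prepend. Next row=LF[5]=2
  step 6: row=2, L[2]='m', prepend. Next row=LF[2]=4
Reversed output: mamma$

Answer: mamma$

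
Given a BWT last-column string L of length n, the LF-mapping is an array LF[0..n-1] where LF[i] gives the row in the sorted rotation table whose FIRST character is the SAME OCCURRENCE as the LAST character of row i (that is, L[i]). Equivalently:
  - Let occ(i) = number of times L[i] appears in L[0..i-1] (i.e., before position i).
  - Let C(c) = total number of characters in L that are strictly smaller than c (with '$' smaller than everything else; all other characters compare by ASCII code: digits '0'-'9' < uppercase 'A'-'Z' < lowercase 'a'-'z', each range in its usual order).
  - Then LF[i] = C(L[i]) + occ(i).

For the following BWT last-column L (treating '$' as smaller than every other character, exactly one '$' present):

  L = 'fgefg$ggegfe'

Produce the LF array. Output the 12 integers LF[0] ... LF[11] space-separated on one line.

Char counts: '$':1, 'e':3, 'f':3, 'g':5
C (first-col start): C('$')=0, C('e')=1, C('f')=4, C('g')=7
L[0]='f': occ=0, LF[0]=C('f')+0=4+0=4
L[1]='g': occ=0, LF[1]=C('g')+0=7+0=7
L[2]='e': occ=0, LF[2]=C('e')+0=1+0=1
L[3]='f': occ=1, LF[3]=C('f')+1=4+1=5
L[4]='g': occ=1, LF[4]=C('g')+1=7+1=8
L[5]='$': occ=0, LF[5]=C('$')+0=0+0=0
L[6]='g': occ=2, LF[6]=C('g')+2=7+2=9
L[7]='g': occ=3, LF[7]=C('g')+3=7+3=10
L[8]='e': occ=1, LF[8]=C('e')+1=1+1=2
L[9]='g': occ=4, LF[9]=C('g')+4=7+4=11
L[10]='f': occ=2, LF[10]=C('f')+2=4+2=6
L[11]='e': occ=2, LF[11]=C('e')+2=1+2=3

Answer: 4 7 1 5 8 0 9 10 2 11 6 3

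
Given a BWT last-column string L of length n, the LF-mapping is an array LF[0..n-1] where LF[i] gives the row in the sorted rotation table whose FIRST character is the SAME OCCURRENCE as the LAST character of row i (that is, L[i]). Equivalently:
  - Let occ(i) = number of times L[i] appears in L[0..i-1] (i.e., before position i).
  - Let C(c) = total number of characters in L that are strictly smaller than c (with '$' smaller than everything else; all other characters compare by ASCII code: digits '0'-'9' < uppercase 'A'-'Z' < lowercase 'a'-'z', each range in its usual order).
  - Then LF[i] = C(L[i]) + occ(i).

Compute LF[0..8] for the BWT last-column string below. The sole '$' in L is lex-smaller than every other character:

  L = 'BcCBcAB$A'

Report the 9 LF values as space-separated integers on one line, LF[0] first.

Char counts: '$':1, 'A':2, 'B':3, 'C':1, 'c':2
C (first-col start): C('$')=0, C('A')=1, C('B')=3, C('C')=6, C('c')=7
L[0]='B': occ=0, LF[0]=C('B')+0=3+0=3
L[1]='c': occ=0, LF[1]=C('c')+0=7+0=7
L[2]='C': occ=0, LF[2]=C('C')+0=6+0=6
L[3]='B': occ=1, LF[3]=C('B')+1=3+1=4
L[4]='c': occ=1, LF[4]=C('c')+1=7+1=8
L[5]='A': occ=0, LF[5]=C('A')+0=1+0=1
L[6]='B': occ=2, LF[6]=C('B')+2=3+2=5
L[7]='$': occ=0, LF[7]=C('$')+0=0+0=0
L[8]='A': occ=1, LF[8]=C('A')+1=1+1=2

Answer: 3 7 6 4 8 1 5 0 2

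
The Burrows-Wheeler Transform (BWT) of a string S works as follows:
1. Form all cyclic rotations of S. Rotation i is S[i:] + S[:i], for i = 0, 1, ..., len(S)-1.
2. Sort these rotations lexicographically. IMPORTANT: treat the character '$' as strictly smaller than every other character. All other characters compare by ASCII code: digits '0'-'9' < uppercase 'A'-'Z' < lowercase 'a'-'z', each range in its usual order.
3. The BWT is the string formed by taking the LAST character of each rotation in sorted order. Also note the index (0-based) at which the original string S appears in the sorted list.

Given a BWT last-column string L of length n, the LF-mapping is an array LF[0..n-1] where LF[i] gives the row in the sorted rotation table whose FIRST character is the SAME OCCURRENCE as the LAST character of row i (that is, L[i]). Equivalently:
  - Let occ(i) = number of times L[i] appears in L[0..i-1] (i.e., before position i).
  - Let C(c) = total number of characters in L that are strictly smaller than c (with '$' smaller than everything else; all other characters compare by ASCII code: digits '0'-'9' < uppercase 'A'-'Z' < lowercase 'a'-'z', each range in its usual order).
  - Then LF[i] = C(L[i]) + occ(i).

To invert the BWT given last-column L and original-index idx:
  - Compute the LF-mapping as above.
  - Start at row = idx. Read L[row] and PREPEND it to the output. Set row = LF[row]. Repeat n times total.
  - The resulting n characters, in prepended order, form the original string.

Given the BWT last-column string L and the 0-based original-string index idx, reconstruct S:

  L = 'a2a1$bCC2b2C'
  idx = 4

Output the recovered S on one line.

Answer: 2bCCCba212a$

Derivation:
LF mapping: 8 2 9 1 0 10 5 6 3 11 4 7
Walk LF starting at row 4, prepending L[row]:
  step 1: row=4, L[4]='$', prepend. Next row=LF[4]=0
  step 2: row=0, L[0]='a', prepend. Next row=LF[0]=8
  step 3: row=8, L[8]='2', prepend. Next row=LF[8]=3
  step 4: row=3, L[3]='1', prepend. Next row=LF[3]=1
  step 5: row=1, L[1]='2', prepend. Next row=LF[1]=2
  step 6: row=2, L[2]='a', prepend. Next row=LF[2]=9
  step 7: row=9, L[9]='b', prepend. Next row=LF[9]=11
  step 8: row=11, L[11]='C', prepend. Next row=LF[11]=7
  step 9: row=7, L[7]='C', prepend. Next row=LF[7]=6
  step 10: row=6, L[6]='C', prepend. Next row=LF[6]=5
  step 11: row=5, L[5]='b', prepend. Next row=LF[5]=10
  step 12: row=10, L[10]='2', prepend. Next row=LF[10]=4
Reversed output: 2bCCCba212a$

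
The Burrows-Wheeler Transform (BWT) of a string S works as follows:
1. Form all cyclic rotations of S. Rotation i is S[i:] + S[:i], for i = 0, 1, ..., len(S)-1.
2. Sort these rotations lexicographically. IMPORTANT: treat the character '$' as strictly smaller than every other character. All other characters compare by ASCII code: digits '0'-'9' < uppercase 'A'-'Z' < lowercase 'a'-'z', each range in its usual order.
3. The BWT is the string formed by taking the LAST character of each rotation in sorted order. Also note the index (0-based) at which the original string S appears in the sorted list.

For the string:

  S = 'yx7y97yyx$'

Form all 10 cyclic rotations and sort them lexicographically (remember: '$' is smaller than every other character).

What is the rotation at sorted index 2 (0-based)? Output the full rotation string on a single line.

All 10 rotations (rotation i = S[i:]+S[:i]):
  rot[0] = yx7y97yyx$
  rot[1] = x7y97yyx$y
  rot[2] = 7y97yyx$yx
  rot[3] = y97yyx$yx7
  rot[4] = 97yyx$yx7y
  rot[5] = 7yyx$yx7y9
  rot[6] = yyx$yx7y97
  rot[7] = yx$yx7y97y
  rot[8] = x$yx7y97yy
  rot[9] = $yx7y97yyx
Sorted (with $ < everything):
  sorted[0] = $yx7y97yyx
  sorted[1] = 7y97yyx$yx
  sorted[2] = 7yyx$yx7y9
  sorted[3] = 97yyx$yx7y
  sorted[4] = x$yx7y97yy
  sorted[5] = x7y97yyx$y
  sorted[6] = y97yyx$yx7
  sorted[7] = yx$yx7y97y
  sorted[8] = yx7y97yyx$
  sorted[9] = yyx$yx7y97
sorted[2] = 7yyx$yx7y9

Answer: 7yyx$yx7y9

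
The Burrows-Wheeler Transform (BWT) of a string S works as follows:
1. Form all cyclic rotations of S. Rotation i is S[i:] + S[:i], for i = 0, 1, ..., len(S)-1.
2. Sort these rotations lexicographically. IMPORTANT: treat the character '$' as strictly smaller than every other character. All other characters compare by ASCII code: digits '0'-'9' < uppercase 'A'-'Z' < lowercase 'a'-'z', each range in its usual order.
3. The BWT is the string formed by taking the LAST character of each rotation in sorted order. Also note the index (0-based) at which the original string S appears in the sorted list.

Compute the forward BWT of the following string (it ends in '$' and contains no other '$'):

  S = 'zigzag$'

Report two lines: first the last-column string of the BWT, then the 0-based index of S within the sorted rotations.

All 7 rotations (rotation i = S[i:]+S[:i]):
  rot[0] = zigzag$
  rot[1] = igzag$z
  rot[2] = gzag$zi
  rot[3] = zag$zig
  rot[4] = ag$zigz
  rot[5] = g$zigza
  rot[6] = $zigzag
Sorted (with $ < everything):
  sorted[0] = $zigzag  (last char: 'g')
  sorted[1] = ag$zigz  (last char: 'z')
  sorted[2] = g$zigza  (last char: 'a')
  sorted[3] = gzag$zi  (last char: 'i')
  sorted[4] = igzag$z  (last char: 'z')
  sorted[5] = zag$zig  (last char: 'g')
  sorted[6] = zigzag$  (last char: '$')
Last column: gzaizg$
Original string S is at sorted index 6

Answer: gzaizg$
6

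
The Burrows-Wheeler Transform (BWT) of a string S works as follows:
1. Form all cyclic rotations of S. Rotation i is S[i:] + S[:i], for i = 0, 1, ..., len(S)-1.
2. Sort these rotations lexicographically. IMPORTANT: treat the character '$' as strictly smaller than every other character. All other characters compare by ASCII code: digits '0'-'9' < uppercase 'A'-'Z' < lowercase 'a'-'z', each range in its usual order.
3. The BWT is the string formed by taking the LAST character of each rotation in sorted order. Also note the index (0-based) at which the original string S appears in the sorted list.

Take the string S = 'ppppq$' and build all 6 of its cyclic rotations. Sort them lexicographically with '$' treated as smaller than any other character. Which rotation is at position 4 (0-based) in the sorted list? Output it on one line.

Answer: pq$ppp

Derivation:
All 6 rotations (rotation i = S[i:]+S[:i]):
  rot[0] = ppppq$
  rot[1] = pppq$p
  rot[2] = ppq$pp
  rot[3] = pq$ppp
  rot[4] = q$pppp
  rot[5] = $ppppq
Sorted (with $ < everything):
  sorted[0] = $ppppq
  sorted[1] = ppppq$
  sorted[2] = pppq$p
  sorted[3] = ppq$pp
  sorted[4] = pq$ppp
  sorted[5] = q$pppp
sorted[4] = pq$ppp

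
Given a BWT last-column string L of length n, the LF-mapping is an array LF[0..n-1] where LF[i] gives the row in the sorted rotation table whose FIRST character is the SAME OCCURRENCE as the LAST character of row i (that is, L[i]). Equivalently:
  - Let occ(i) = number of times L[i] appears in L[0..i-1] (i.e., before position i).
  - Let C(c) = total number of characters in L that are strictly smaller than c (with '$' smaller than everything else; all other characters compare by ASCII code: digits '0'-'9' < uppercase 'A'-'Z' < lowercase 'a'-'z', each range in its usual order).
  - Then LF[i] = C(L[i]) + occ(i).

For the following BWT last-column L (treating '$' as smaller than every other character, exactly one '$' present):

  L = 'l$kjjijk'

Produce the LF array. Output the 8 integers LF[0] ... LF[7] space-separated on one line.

Answer: 7 0 5 2 3 1 4 6

Derivation:
Char counts: '$':1, 'i':1, 'j':3, 'k':2, 'l':1
C (first-col start): C('$')=0, C('i')=1, C('j')=2, C('k')=5, C('l')=7
L[0]='l': occ=0, LF[0]=C('l')+0=7+0=7
L[1]='$': occ=0, LF[1]=C('$')+0=0+0=0
L[2]='k': occ=0, LF[2]=C('k')+0=5+0=5
L[3]='j': occ=0, LF[3]=C('j')+0=2+0=2
L[4]='j': occ=1, LF[4]=C('j')+1=2+1=3
L[5]='i': occ=0, LF[5]=C('i')+0=1+0=1
L[6]='j': occ=2, LF[6]=C('j')+2=2+2=4
L[7]='k': occ=1, LF[7]=C('k')+1=5+1=6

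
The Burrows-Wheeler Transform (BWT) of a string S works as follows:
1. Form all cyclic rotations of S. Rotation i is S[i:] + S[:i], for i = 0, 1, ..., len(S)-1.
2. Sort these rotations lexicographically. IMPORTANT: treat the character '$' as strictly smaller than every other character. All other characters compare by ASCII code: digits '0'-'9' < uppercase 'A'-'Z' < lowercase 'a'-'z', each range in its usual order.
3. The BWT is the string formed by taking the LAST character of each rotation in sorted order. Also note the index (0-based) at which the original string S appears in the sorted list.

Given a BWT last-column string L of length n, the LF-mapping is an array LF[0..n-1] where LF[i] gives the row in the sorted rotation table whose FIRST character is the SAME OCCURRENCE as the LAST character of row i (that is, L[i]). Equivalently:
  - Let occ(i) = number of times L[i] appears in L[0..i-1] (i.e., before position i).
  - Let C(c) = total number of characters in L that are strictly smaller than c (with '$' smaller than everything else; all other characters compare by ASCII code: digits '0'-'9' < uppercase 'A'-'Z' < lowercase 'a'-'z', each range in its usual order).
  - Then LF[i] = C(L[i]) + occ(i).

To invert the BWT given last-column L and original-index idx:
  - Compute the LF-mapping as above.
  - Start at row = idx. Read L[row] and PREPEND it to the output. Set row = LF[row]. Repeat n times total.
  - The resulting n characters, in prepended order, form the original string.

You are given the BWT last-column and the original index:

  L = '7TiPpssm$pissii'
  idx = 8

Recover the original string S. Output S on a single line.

Answer: mississippiPT7$

Derivation:
LF mapping: 1 3 4 2 9 11 12 8 0 10 5 13 14 6 7
Walk LF starting at row 8, prepending L[row]:
  step 1: row=8, L[8]='$', prepend. Next row=LF[8]=0
  step 2: row=0, L[0]='7', prepend. Next row=LF[0]=1
  step 3: row=1, L[1]='T', prepend. Next row=LF[1]=3
  step 4: row=3, L[3]='P', prepend. Next row=LF[3]=2
  step 5: row=2, L[2]='i', prepend. Next row=LF[2]=4
  step 6: row=4, L[4]='p', prepend. Next row=LF[4]=9
  step 7: row=9, L[9]='p', prepend. Next row=LF[9]=10
  step 8: row=10, L[10]='i', prepend. Next row=LF[10]=5
  step 9: row=5, L[5]='s', prepend. Next row=LF[5]=11
  step 10: row=11, L[11]='s', prepend. Next row=LF[11]=13
  step 11: row=13, L[13]='i', prepend. Next row=LF[13]=6
  step 12: row=6, L[6]='s', prepend. Next row=LF[6]=12
  step 13: row=12, L[12]='s', prepend. Next row=LF[12]=14
  step 14: row=14, L[14]='i', prepend. Next row=LF[14]=7
  step 15: row=7, L[7]='m', prepend. Next row=LF[7]=8
Reversed output: mississippiPT7$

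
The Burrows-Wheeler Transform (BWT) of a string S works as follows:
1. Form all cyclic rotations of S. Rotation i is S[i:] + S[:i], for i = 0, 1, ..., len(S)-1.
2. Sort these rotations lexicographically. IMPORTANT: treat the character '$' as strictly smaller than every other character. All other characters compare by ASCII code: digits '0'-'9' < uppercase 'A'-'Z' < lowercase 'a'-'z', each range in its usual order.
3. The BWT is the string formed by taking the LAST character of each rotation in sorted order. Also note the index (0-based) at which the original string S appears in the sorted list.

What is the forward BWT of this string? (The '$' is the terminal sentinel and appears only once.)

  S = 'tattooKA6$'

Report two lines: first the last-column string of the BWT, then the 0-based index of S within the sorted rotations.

All 10 rotations (rotation i = S[i:]+S[:i]):
  rot[0] = tattooKA6$
  rot[1] = attooKA6$t
  rot[2] = ttooKA6$ta
  rot[3] = tooKA6$tat
  rot[4] = ooKA6$tatt
  rot[5] = oKA6$tatto
  rot[6] = KA6$tattoo
  rot[7] = A6$tattooK
  rot[8] = 6$tattooKA
  rot[9] = $tattooKA6
Sorted (with $ < everything):
  sorted[0] = $tattooKA6  (last char: '6')
  sorted[1] = 6$tattooKA  (last char: 'A')
  sorted[2] = A6$tattooK  (last char: 'K')
  sorted[3] = KA6$tattoo  (last char: 'o')
  sorted[4] = attooKA6$t  (last char: 't')
  sorted[5] = oKA6$tatto  (last char: 'o')
  sorted[6] = ooKA6$tatt  (last char: 't')
  sorted[7] = tattooKA6$  (last char: '$')
  sorted[8] = tooKA6$tat  (last char: 't')
  sorted[9] = ttooKA6$ta  (last char: 'a')
Last column: 6AKotot$ta
Original string S is at sorted index 7

Answer: 6AKotot$ta
7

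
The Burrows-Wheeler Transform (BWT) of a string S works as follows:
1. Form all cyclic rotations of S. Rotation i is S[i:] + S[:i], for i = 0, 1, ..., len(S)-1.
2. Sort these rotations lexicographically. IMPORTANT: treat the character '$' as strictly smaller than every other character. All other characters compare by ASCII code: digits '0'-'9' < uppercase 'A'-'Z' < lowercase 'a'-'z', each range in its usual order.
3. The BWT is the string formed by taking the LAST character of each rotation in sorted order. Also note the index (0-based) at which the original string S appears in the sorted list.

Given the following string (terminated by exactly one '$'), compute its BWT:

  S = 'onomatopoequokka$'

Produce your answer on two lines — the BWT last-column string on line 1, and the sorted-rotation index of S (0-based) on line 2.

All 17 rotations (rotation i = S[i:]+S[:i]):
  rot[0] = onomatopoequokka$
  rot[1] = nomatopoequokka$o
  rot[2] = omatopoequokka$on
  rot[3] = matopoequokka$ono
  rot[4] = atopoequokka$onom
  rot[5] = topoequokka$onoma
  rot[6] = opoequokka$onomat
  rot[7] = poequokka$onomato
  rot[8] = oequokka$onomatop
  rot[9] = equokka$onomatopo
  rot[10] = quokka$onomatopoe
  rot[11] = uokka$onomatopoeq
  rot[12] = okka$onomatopoequ
  rot[13] = kka$onomatopoequo
  rot[14] = ka$onomatopoequok
  rot[15] = a$onomatopoequokk
  rot[16] = $onomatopoequokka
Sorted (with $ < everything):
  sorted[0] = $onomatopoequokka  (last char: 'a')
  sorted[1] = a$onomatopoequokk  (last char: 'k')
  sorted[2] = atopoequokka$onom  (last char: 'm')
  sorted[3] = equokka$onomatopo  (last char: 'o')
  sorted[4] = ka$onomatopoequok  (last char: 'k')
  sorted[5] = kka$onomatopoequo  (last char: 'o')
  sorted[6] = matopoequokka$ono  (last char: 'o')
  sorted[7] = nomatopoequokka$o  (last char: 'o')
  sorted[8] = oequokka$onomatop  (last char: 'p')
  sorted[9] = okka$onomatopoequ  (last char: 'u')
  sorted[10] = omatopoequokka$on  (last char: 'n')
  sorted[11] = onomatopoequokka$  (last char: '$')
  sorted[12] = opoequokka$onomat  (last char: 't')
  sorted[13] = poequokka$onomato  (last char: 'o')
  sorted[14] = quokka$onomatopoe  (last char: 'e')
  sorted[15] = topoequokka$onoma  (last char: 'a')
  sorted[16] = uokka$onomatopoeq  (last char: 'q')
Last column: akmokooopun$toeaq
Original string S is at sorted index 11

Answer: akmokooopun$toeaq
11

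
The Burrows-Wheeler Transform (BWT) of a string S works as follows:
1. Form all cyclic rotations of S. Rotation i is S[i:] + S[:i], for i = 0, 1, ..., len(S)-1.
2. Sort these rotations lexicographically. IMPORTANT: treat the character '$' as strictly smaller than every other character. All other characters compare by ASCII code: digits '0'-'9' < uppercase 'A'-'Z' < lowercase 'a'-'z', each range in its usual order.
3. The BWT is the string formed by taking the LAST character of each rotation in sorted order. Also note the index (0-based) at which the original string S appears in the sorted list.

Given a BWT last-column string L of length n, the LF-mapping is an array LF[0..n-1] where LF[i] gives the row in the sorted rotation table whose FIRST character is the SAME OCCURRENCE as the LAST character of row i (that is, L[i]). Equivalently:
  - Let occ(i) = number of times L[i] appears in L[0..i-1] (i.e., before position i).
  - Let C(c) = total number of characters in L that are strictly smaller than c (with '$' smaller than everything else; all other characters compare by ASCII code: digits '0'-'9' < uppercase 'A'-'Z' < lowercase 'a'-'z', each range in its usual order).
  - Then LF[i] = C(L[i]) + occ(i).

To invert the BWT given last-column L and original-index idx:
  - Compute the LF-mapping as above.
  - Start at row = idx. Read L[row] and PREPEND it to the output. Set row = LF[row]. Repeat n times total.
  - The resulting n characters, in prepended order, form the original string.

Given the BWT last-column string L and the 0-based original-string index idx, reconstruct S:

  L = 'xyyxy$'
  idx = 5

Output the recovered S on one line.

Answer: yyxyx$

Derivation:
LF mapping: 1 3 4 2 5 0
Walk LF starting at row 5, prepending L[row]:
  step 1: row=5, L[5]='$', prepend. Next row=LF[5]=0
  step 2: row=0, L[0]='x', prepend. Next row=LF[0]=1
  step 3: row=1, L[1]='y', prepend. Next row=LF[1]=3
  step 4: row=3, L[3]='x', prepend. Next row=LF[3]=2
  step 5: row=2, L[2]='y', prepend. Next row=LF[2]=4
  step 6: row=4, L[4]='y', prepend. Next row=LF[4]=5
Reversed output: yyxyx$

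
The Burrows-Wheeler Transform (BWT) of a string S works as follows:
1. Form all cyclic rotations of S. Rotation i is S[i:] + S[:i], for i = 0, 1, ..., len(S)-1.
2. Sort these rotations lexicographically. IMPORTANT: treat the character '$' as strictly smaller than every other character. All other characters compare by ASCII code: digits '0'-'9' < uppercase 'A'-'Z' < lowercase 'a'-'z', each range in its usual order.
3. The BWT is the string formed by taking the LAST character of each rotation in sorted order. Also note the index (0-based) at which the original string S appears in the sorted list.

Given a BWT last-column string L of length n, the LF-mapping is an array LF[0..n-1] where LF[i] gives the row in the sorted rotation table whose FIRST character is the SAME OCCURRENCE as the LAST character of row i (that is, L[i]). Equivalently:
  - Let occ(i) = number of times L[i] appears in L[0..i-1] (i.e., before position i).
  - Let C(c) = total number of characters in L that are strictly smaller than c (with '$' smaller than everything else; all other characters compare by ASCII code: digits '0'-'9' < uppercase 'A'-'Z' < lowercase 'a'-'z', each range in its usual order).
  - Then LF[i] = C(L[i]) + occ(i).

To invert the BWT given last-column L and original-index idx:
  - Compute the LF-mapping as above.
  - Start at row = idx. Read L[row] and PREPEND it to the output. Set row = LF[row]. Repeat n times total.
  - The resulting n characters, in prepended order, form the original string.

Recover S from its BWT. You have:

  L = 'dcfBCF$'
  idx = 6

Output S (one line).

Answer: fCcBFd$

Derivation:
LF mapping: 5 4 6 1 2 3 0
Walk LF starting at row 6, prepending L[row]:
  step 1: row=6, L[6]='$', prepend. Next row=LF[6]=0
  step 2: row=0, L[0]='d', prepend. Next row=LF[0]=5
  step 3: row=5, L[5]='F', prepend. Next row=LF[5]=3
  step 4: row=3, L[3]='B', prepend. Next row=LF[3]=1
  step 5: row=1, L[1]='c', prepend. Next row=LF[1]=4
  step 6: row=4, L[4]='C', prepend. Next row=LF[4]=2
  step 7: row=2, L[2]='f', prepend. Next row=LF[2]=6
Reversed output: fCcBFd$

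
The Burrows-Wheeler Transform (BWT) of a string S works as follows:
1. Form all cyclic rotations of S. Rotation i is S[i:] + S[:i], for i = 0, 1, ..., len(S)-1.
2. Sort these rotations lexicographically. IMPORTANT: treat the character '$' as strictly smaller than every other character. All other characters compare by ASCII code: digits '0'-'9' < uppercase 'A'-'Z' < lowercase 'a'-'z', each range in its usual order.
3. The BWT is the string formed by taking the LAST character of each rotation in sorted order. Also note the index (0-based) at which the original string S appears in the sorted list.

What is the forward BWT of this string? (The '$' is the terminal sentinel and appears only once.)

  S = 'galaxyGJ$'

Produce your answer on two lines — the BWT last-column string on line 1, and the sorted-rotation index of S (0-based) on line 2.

Answer: JyGgl$aax
5

Derivation:
All 9 rotations (rotation i = S[i:]+S[:i]):
  rot[0] = galaxyGJ$
  rot[1] = alaxyGJ$g
  rot[2] = laxyGJ$ga
  rot[3] = axyGJ$gal
  rot[4] = xyGJ$gala
  rot[5] = yGJ$galax
  rot[6] = GJ$galaxy
  rot[7] = J$galaxyG
  rot[8] = $galaxyGJ
Sorted (with $ < everything):
  sorted[0] = $galaxyGJ  (last char: 'J')
  sorted[1] = GJ$galaxy  (last char: 'y')
  sorted[2] = J$galaxyG  (last char: 'G')
  sorted[3] = alaxyGJ$g  (last char: 'g')
  sorted[4] = axyGJ$gal  (last char: 'l')
  sorted[5] = galaxyGJ$  (last char: '$')
  sorted[6] = laxyGJ$ga  (last char: 'a')
  sorted[7] = xyGJ$gala  (last char: 'a')
  sorted[8] = yGJ$galax  (last char: 'x')
Last column: JyGgl$aax
Original string S is at sorted index 5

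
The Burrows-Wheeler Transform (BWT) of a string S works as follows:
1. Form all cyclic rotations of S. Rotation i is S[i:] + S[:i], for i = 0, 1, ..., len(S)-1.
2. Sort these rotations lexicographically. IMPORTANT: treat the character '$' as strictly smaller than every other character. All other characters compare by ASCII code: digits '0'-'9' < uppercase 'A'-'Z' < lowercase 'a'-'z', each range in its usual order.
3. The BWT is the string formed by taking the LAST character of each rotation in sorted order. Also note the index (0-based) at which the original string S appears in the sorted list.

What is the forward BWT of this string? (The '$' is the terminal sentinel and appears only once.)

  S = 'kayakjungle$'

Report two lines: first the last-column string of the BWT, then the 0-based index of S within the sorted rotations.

All 12 rotations (rotation i = S[i:]+S[:i]):
  rot[0] = kayakjungle$
  rot[1] = ayakjungle$k
  rot[2] = yakjungle$ka
  rot[3] = akjungle$kay
  rot[4] = kjungle$kaya
  rot[5] = jungle$kayak
  rot[6] = ungle$kayakj
  rot[7] = ngle$kayakju
  rot[8] = gle$kayakjun
  rot[9] = le$kayakjung
  rot[10] = e$kayakjungl
  rot[11] = $kayakjungle
Sorted (with $ < everything):
  sorted[0] = $kayakjungle  (last char: 'e')
  sorted[1] = akjungle$kay  (last char: 'y')
  sorted[2] = ayakjungle$k  (last char: 'k')
  sorted[3] = e$kayakjungl  (last char: 'l')
  sorted[4] = gle$kayakjun  (last char: 'n')
  sorted[5] = jungle$kayak  (last char: 'k')
  sorted[6] = kayakjungle$  (last char: '$')
  sorted[7] = kjungle$kaya  (last char: 'a')
  sorted[8] = le$kayakjung  (last char: 'g')
  sorted[9] = ngle$kayakju  (last char: 'u')
  sorted[10] = ungle$kayakj  (last char: 'j')
  sorted[11] = yakjungle$ka  (last char: 'a')
Last column: eyklnk$aguja
Original string S is at sorted index 6

Answer: eyklnk$aguja
6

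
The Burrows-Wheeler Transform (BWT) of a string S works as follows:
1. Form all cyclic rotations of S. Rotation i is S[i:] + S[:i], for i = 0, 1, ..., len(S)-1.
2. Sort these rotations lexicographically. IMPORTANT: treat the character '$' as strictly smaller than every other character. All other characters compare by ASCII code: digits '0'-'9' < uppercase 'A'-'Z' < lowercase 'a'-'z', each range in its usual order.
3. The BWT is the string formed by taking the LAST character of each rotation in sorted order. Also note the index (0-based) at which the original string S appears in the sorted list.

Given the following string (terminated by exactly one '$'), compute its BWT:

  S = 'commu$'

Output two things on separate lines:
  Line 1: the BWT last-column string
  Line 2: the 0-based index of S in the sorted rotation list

All 6 rotations (rotation i = S[i:]+S[:i]):
  rot[0] = commu$
  rot[1] = ommu$c
  rot[2] = mmu$co
  rot[3] = mu$com
  rot[4] = u$comm
  rot[5] = $commu
Sorted (with $ < everything):
  sorted[0] = $commu  (last char: 'u')
  sorted[1] = commu$  (last char: '$')
  sorted[2] = mmu$co  (last char: 'o')
  sorted[3] = mu$com  (last char: 'm')
  sorted[4] = ommu$c  (last char: 'c')
  sorted[5] = u$comm  (last char: 'm')
Last column: u$omcm
Original string S is at sorted index 1

Answer: u$omcm
1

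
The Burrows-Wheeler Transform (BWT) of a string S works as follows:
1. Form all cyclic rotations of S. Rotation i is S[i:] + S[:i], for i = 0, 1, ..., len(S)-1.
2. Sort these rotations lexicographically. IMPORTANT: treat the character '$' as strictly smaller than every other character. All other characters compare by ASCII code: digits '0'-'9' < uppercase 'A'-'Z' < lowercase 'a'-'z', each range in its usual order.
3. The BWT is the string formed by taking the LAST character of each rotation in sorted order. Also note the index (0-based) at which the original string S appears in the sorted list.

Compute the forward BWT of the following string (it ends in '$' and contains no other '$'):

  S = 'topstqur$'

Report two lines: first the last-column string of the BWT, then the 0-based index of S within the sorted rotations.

All 9 rotations (rotation i = S[i:]+S[:i]):
  rot[0] = topstqur$
  rot[1] = opstqur$t
  rot[2] = pstqur$to
  rot[3] = stqur$top
  rot[4] = tqur$tops
  rot[5] = qur$topst
  rot[6] = ur$topstq
  rot[7] = r$topstqu
  rot[8] = $topstqur
Sorted (with $ < everything):
  sorted[0] = $topstqur  (last char: 'r')
  sorted[1] = opstqur$t  (last char: 't')
  sorted[2] = pstqur$to  (last char: 'o')
  sorted[3] = qur$topst  (last char: 't')
  sorted[4] = r$topstqu  (last char: 'u')
  sorted[5] = stqur$top  (last char: 'p')
  sorted[6] = topstqur$  (last char: '$')
  sorted[7] = tqur$tops  (last char: 's')
  sorted[8] = ur$topstq  (last char: 'q')
Last column: rtotup$sq
Original string S is at sorted index 6

Answer: rtotup$sq
6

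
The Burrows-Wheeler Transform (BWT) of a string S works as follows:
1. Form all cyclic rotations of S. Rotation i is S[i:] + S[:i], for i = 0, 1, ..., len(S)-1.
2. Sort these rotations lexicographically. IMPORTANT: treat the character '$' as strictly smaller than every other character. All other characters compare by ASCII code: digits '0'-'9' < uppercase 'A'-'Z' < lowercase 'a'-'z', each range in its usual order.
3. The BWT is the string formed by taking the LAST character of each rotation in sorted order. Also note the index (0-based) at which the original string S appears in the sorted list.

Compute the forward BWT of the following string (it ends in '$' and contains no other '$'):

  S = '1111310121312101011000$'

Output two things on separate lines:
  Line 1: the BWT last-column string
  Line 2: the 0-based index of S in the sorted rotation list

Answer: 000111112030$1130121111
12

Derivation:
All 23 rotations (rotation i = S[i:]+S[:i]):
  rot[0] = 1111310121312101011000$
  rot[1] = 111310121312101011000$1
  rot[2] = 11310121312101011000$11
  rot[3] = 1310121312101011000$111
  rot[4] = 310121312101011000$1111
  rot[5] = 10121312101011000$11113
  rot[6] = 0121312101011000$111131
  rot[7] = 121312101011000$1111310
  rot[8] = 21312101011000$11113101
  rot[9] = 1312101011000$111131012
  rot[10] = 312101011000$1111310121
  rot[11] = 12101011000$11113101213
  rot[12] = 2101011000$111131012131
  rot[13] = 101011000$1111310121312
  rot[14] = 01011000$11113101213121
  rot[15] = 1011000$111131012131210
  rot[16] = 011000$1111310121312101
  rot[17] = 11000$11113101213121010
  rot[18] = 1000$111131012131210101
  rot[19] = 000$1111310121312101011
  rot[20] = 00$11113101213121010110
  rot[21] = 0$111131012131210101100
  rot[22] = $1111310121312101011000
Sorted (with $ < everything):
  sorted[0] = $1111310121312101011000  (last char: '0')
  sorted[1] = 0$111131012131210101100  (last char: '0')
  sorted[2] = 00$11113101213121010110  (last char: '0')
  sorted[3] = 000$1111310121312101011  (last char: '1')
  sorted[4] = 01011000$11113101213121  (last char: '1')
  sorted[5] = 011000$1111310121312101  (last char: '1')
  sorted[6] = 0121312101011000$111131  (last char: '1')
  sorted[7] = 1000$111131012131210101  (last char: '1')
  sorted[8] = 101011000$1111310121312  (last char: '2')
  sorted[9] = 1011000$111131012131210  (last char: '0')
  sorted[10] = 10121312101011000$11113  (last char: '3')
  sorted[11] = 11000$11113101213121010  (last char: '0')
  sorted[12] = 1111310121312101011000$  (last char: '$')
  sorted[13] = 111310121312101011000$1  (last char: '1')
  sorted[14] = 11310121312101011000$11  (last char: '1')
  sorted[15] = 12101011000$11113101213  (last char: '3')
  sorted[16] = 121312101011000$1111310  (last char: '0')
  sorted[17] = 1310121312101011000$111  (last char: '1')
  sorted[18] = 1312101011000$111131012  (last char: '2')
  sorted[19] = 2101011000$111131012131  (last char: '1')
  sorted[20] = 21312101011000$11113101  (last char: '1')
  sorted[21] = 310121312101011000$1111  (last char: '1')
  sorted[22] = 312101011000$1111310121  (last char: '1')
Last column: 000111112030$1130121111
Original string S is at sorted index 12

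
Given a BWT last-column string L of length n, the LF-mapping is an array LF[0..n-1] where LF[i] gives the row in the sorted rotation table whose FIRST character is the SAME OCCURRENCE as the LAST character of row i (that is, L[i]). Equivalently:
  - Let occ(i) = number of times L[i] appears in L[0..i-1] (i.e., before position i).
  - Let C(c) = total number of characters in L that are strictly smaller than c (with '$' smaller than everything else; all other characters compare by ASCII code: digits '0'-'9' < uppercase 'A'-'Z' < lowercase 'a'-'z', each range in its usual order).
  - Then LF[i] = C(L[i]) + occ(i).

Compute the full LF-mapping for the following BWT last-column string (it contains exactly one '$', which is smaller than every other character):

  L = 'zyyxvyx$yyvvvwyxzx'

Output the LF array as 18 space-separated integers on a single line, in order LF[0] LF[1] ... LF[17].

Char counts: '$':1, 'v':4, 'w':1, 'x':4, 'y':6, 'z':2
C (first-col start): C('$')=0, C('v')=1, C('w')=5, C('x')=6, C('y')=10, C('z')=16
L[0]='z': occ=0, LF[0]=C('z')+0=16+0=16
L[1]='y': occ=0, LF[1]=C('y')+0=10+0=10
L[2]='y': occ=1, LF[2]=C('y')+1=10+1=11
L[3]='x': occ=0, LF[3]=C('x')+0=6+0=6
L[4]='v': occ=0, LF[4]=C('v')+0=1+0=1
L[5]='y': occ=2, LF[5]=C('y')+2=10+2=12
L[6]='x': occ=1, LF[6]=C('x')+1=6+1=7
L[7]='$': occ=0, LF[7]=C('$')+0=0+0=0
L[8]='y': occ=3, LF[8]=C('y')+3=10+3=13
L[9]='y': occ=4, LF[9]=C('y')+4=10+4=14
L[10]='v': occ=1, LF[10]=C('v')+1=1+1=2
L[11]='v': occ=2, LF[11]=C('v')+2=1+2=3
L[12]='v': occ=3, LF[12]=C('v')+3=1+3=4
L[13]='w': occ=0, LF[13]=C('w')+0=5+0=5
L[14]='y': occ=5, LF[14]=C('y')+5=10+5=15
L[15]='x': occ=2, LF[15]=C('x')+2=6+2=8
L[16]='z': occ=1, LF[16]=C('z')+1=16+1=17
L[17]='x': occ=3, LF[17]=C('x')+3=6+3=9

Answer: 16 10 11 6 1 12 7 0 13 14 2 3 4 5 15 8 17 9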